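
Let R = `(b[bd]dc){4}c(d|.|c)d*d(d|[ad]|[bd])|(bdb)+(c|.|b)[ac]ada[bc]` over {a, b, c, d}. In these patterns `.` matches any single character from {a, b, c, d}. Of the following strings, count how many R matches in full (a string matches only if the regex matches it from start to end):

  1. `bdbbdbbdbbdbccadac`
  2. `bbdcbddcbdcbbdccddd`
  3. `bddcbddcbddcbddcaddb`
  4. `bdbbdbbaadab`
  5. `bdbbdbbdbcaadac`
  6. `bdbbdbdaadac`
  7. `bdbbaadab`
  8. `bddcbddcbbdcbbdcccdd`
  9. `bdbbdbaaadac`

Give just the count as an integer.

1 → match
2 → no match
3 → no match
4 → match
5 → match
6 → match
7 → match
8 → match
9 → match
Total matched: 7

7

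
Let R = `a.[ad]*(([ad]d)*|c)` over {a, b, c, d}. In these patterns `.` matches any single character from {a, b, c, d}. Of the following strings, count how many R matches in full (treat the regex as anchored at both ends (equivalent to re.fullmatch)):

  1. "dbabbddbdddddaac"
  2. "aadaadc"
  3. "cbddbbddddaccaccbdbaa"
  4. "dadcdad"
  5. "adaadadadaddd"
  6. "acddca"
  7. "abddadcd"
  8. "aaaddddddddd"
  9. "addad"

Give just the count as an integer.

4

1 → no match — must start with "a"
2 → match
3 → no match — must start with "a"
4 → no match — must start with "a"
5 → match
6 → no match
7 → no match
8 → match
9 → match
Total matched: 4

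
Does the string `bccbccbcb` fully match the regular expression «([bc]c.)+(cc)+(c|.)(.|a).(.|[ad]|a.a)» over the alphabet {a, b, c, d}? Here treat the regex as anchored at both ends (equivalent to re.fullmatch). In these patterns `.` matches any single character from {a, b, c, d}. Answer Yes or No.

No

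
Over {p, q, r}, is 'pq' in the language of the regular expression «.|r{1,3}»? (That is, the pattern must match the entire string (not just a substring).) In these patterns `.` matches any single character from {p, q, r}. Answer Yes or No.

No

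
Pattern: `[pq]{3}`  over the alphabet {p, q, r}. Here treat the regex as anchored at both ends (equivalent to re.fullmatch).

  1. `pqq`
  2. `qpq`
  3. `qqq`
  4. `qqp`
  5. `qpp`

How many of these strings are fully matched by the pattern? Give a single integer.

5

1 → match
2 → match
3 → match
4 → match
5 → match
Total matched: 5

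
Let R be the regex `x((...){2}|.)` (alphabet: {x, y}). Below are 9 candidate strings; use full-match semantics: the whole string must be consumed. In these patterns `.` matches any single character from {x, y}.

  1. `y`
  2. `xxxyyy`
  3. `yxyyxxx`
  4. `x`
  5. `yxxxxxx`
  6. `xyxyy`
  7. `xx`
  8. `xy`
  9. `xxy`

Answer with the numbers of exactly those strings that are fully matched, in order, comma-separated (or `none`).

1 → no match — must start with `x`
2 → no match
3 → no match — must start with `x`
4 → no match
5 → no match — must start with `x`
6 → no match
7 → match
8 → match
9 → no match

7, 8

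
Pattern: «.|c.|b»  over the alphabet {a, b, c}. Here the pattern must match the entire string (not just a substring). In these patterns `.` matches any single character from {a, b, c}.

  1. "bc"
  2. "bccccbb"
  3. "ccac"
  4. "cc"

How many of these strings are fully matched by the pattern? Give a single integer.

1 → no match
2 → no match
3 → no match
4 → match
Total matched: 1

1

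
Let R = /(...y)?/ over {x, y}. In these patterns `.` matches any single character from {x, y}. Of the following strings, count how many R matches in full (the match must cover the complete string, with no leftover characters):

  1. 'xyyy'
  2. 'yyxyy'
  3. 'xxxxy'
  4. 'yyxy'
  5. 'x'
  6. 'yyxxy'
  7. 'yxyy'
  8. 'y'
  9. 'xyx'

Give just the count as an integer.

3

1. 'xyyy' → match
2. 'yyxyy' → no match
3. 'xxxxy' → no match
4. 'yyxy' → match
5. 'x' → no match
6. 'yyxxy' → no match
7. 'yxyy' → match
8. 'y' → no match
9. 'xyx' → no match
Total matched: 3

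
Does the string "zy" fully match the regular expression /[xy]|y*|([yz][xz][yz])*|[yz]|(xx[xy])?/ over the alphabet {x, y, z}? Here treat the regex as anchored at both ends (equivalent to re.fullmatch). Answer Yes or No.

No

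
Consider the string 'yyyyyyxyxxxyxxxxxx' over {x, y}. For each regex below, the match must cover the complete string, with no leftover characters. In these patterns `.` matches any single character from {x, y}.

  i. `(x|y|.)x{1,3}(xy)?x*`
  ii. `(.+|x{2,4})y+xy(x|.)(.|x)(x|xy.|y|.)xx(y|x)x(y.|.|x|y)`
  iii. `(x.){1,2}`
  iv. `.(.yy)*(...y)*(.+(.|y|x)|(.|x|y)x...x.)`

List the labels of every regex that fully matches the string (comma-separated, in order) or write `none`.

i → no match
ii → match
iii → no match — must start with 'x'
iv → match

ii, iv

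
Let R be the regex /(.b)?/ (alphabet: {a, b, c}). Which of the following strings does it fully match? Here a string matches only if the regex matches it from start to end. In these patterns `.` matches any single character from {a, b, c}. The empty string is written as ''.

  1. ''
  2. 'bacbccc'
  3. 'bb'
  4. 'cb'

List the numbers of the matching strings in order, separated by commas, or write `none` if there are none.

1, 3, 4

1. '' → match
2. 'bacbccc' → no match
3. 'bb' → match
4. 'cb' → match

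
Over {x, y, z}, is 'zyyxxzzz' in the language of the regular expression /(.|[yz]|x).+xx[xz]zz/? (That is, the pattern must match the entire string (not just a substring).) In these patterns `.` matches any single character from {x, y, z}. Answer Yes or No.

Yes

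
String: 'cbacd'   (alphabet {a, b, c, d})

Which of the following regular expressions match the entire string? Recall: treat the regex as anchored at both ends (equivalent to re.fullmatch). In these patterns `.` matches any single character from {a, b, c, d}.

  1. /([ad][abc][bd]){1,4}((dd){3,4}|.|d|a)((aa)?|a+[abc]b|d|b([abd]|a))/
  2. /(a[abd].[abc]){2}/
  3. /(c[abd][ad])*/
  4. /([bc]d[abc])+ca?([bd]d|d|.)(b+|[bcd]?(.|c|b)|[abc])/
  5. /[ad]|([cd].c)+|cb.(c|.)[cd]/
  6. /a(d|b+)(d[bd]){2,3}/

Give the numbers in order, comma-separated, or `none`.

5

1 → no match
2 → no match — must start with 'a'
3 → no match
4 → no match
5 → match
6 → no match — must start with 'a'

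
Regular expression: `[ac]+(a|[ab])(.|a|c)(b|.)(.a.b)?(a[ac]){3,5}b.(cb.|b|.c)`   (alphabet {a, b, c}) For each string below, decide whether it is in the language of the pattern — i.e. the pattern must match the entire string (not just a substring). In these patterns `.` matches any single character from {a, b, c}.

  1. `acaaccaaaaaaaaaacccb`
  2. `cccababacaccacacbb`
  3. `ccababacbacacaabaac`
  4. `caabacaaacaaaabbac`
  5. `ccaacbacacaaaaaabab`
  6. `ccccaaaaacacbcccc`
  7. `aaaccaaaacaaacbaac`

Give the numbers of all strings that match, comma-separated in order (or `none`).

1 → no match
2 → no match
3 → match
4 → match
5 → match
6 → no match
7 → match

3, 4, 5, 7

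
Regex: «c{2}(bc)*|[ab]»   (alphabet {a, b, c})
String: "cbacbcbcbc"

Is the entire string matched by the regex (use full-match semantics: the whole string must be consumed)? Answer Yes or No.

No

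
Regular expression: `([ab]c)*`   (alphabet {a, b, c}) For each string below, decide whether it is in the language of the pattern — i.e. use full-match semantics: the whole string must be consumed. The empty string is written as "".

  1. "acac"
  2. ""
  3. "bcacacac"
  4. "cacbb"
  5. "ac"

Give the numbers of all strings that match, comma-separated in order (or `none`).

1 → match
2 → match
3 → match
4 → no match
5 → match

1, 2, 3, 5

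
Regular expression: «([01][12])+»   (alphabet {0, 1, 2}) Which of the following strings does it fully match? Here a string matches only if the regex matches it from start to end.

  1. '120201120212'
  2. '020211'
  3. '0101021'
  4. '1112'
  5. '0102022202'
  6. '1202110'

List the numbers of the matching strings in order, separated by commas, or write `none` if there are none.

1, 2, 4

1. '120201120212' → match
2. '020211' → match
3. '0101021' → no match
4. '1112' → match
5. '0102022202' → no match
6. '1202110' → no match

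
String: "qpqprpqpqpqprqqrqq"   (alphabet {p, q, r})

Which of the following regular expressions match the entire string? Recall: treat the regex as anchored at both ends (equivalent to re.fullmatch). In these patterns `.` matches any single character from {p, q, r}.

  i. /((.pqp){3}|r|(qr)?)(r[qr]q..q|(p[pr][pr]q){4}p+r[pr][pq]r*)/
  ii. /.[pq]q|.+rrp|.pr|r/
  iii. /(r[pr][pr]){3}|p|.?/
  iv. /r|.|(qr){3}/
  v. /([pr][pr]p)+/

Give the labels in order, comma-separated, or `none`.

i

i → match
ii → no match
iii → no match
iv → no match
v → no match — must end with "p"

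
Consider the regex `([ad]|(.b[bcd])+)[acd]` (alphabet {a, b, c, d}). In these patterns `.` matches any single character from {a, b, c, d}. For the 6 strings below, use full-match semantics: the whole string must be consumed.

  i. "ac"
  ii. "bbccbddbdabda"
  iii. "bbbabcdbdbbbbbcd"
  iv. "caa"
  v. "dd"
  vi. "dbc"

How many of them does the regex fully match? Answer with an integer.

i → match
ii → match
iii → match
iv → no match
v → match
vi → no match
Total matched: 4

4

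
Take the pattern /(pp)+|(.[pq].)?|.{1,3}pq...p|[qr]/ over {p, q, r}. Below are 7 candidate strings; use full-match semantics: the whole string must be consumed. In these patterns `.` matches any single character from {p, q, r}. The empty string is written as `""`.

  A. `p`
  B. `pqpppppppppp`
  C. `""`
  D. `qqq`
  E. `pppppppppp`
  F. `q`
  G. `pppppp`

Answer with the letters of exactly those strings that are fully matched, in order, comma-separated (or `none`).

C, D, E, F, G

A → no match
B → no match
C → match
D → match
E → match
F → match
G → match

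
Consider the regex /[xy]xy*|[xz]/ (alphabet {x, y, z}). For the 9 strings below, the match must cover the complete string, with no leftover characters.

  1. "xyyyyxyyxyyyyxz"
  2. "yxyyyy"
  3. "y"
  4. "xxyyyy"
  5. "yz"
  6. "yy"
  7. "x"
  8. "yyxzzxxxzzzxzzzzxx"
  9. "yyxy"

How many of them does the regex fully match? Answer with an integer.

3

1 → no match
2 → match
3 → no match
4 → match
5 → no match
6 → no match
7 → match
8 → no match
9 → no match
Total matched: 3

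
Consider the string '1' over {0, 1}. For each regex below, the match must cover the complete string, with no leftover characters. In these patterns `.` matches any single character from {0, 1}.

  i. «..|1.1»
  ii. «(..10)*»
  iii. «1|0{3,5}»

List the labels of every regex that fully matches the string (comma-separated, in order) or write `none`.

i → no match
ii → no match
iii → match

iii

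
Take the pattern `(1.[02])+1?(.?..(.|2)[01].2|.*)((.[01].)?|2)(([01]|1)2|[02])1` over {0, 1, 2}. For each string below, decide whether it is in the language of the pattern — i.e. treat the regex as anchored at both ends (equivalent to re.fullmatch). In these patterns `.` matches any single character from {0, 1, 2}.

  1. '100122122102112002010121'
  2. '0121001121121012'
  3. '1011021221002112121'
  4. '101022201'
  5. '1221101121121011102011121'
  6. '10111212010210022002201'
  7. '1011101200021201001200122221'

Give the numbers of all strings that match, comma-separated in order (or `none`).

1, 5

1 → match
2 → no match — must start with '1'
3 → no match
4 → no match
5 → match
6 → no match
7 → no match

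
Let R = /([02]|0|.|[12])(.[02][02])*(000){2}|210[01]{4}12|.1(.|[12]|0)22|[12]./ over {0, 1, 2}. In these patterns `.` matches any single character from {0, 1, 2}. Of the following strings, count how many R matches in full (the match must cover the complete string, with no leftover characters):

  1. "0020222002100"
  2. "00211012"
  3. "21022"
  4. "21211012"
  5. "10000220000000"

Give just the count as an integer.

1

1 → no match
2 → no match
3 → match
4 → no match
5 → no match
Total matched: 1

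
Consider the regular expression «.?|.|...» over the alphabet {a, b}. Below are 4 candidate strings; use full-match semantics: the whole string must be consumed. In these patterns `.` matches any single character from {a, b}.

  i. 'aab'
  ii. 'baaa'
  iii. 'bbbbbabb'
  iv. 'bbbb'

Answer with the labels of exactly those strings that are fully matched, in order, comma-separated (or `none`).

i → match
ii → no match
iii → no match
iv → no match

i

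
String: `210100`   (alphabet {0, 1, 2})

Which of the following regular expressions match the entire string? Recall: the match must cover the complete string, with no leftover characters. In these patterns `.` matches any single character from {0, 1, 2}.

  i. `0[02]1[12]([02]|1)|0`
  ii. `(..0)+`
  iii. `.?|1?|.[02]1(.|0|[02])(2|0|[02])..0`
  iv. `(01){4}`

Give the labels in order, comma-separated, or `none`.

ii

i → no match — must start with `0`
ii → match
iii → no match
iv → no match — must start with `01`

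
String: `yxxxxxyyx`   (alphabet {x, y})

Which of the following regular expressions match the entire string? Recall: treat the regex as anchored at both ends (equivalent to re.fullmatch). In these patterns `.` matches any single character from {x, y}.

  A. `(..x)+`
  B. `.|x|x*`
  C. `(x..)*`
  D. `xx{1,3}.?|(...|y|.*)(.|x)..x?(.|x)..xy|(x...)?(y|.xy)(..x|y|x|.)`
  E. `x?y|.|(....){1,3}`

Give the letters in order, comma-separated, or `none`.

A → match
B → no match
C → no match
D → no match
E → no match

A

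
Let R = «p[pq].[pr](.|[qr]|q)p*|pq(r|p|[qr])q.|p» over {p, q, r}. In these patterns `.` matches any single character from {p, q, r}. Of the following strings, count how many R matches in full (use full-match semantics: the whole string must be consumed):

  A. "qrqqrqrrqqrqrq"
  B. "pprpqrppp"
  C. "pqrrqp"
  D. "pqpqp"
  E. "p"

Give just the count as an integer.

A → no match
B → no match
C → match
D → match
E → match
Total matched: 3

3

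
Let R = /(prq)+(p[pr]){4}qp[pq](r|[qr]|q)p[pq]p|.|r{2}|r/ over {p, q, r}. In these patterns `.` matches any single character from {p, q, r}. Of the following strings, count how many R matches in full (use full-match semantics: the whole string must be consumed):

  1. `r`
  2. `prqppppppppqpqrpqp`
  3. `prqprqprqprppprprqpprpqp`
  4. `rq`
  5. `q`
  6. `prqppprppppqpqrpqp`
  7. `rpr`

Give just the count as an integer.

1 → match
2 → match
3 → match
4 → no match
5 → match
6 → match
7 → no match
Total matched: 5

5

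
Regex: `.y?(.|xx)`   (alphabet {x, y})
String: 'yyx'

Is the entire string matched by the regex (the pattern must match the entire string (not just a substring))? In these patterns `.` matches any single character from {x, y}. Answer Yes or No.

Yes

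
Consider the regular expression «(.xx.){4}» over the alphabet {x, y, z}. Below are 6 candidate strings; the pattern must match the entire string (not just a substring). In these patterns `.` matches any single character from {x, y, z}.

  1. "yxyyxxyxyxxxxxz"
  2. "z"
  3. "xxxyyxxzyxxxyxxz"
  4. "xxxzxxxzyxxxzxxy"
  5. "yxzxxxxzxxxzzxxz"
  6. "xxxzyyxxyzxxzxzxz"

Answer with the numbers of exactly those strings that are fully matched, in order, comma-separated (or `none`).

1 → no match
2. "z" → no match
3 → match
4 → match
5 → no match
6 → no match

3, 4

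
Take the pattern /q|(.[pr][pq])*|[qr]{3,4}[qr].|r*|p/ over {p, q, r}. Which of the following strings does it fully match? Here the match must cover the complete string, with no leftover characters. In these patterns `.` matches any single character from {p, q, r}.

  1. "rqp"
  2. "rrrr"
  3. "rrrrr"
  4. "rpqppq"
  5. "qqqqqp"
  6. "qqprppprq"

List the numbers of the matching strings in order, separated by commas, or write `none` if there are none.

2, 3, 4, 5

1 → no match
2 → match
3 → match
4 → match
5 → match
6 → no match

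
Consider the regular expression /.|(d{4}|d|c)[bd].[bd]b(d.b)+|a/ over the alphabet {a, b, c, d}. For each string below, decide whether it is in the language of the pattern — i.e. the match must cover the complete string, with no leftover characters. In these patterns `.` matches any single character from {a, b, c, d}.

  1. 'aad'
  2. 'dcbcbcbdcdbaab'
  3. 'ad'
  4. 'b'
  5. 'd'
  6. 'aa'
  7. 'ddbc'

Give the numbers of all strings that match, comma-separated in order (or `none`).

1 → no match
2 → no match
3 → no match
4 → match
5 → match
6 → no match
7 → no match

4, 5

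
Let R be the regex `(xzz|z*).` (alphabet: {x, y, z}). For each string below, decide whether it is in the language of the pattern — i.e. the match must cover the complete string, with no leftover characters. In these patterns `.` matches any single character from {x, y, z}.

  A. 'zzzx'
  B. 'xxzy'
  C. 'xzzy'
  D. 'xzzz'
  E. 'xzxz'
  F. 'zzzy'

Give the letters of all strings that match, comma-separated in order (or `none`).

A → match
B → no match
C → match
D → match
E → no match
F → match

A, C, D, F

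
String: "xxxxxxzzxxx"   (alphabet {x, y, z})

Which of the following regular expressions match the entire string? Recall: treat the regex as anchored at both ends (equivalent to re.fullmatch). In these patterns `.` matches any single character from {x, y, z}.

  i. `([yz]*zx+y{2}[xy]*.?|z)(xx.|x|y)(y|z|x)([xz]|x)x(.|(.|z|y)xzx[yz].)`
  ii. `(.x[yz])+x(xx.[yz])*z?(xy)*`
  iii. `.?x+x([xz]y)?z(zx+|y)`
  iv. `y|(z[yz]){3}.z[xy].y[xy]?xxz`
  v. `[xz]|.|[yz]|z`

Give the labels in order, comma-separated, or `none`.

iii

i → no match
ii → no match
iii → match
iv → no match
v → no match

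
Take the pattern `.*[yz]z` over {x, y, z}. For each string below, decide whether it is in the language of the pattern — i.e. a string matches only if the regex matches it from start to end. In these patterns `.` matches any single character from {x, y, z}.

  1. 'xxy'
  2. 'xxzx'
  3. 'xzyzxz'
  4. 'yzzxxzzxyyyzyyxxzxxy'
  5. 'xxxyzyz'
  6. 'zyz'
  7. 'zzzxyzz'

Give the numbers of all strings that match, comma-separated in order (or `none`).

5, 6, 7

1 → no match — must end with 'z'
2 → no match — must end with 'z'
3 → no match
4 → no match — must end with 'z'
5 → match
6 → match
7 → match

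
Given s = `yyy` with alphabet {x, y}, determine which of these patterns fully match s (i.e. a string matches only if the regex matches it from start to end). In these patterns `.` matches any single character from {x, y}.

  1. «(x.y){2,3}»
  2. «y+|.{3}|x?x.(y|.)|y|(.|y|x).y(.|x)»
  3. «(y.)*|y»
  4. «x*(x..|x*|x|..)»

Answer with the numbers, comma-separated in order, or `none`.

2

1 → no match — must start with `x`
2 → match
3 → no match
4 → no match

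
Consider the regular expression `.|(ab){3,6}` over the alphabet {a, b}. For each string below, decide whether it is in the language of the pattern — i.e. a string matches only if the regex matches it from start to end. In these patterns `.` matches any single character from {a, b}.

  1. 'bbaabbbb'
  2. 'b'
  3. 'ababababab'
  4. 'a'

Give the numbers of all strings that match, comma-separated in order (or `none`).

2, 3, 4

1. 'bbaabbbb' → no match
2. 'b' → match
3. 'ababababab' → match
4. 'a' → match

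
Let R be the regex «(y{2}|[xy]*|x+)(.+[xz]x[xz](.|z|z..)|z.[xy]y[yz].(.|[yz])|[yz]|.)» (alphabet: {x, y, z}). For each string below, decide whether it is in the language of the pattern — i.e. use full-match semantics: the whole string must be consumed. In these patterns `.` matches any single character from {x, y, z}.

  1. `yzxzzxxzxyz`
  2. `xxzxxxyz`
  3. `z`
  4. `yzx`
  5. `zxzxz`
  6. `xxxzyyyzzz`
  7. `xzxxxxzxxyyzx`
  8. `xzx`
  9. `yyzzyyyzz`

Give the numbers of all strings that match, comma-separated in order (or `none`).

3, 6, 9

1. `yzxzzxxzxyz` → no match
2. `xxzxxxyz` → no match
3. `z` → match
4. `yzx` → no match
5. `zxzxz` → no match
6. `xxxzyyyzzz` → match
7 → no match
8. `xzx` → no match
9. `yyzzyyyzz` → match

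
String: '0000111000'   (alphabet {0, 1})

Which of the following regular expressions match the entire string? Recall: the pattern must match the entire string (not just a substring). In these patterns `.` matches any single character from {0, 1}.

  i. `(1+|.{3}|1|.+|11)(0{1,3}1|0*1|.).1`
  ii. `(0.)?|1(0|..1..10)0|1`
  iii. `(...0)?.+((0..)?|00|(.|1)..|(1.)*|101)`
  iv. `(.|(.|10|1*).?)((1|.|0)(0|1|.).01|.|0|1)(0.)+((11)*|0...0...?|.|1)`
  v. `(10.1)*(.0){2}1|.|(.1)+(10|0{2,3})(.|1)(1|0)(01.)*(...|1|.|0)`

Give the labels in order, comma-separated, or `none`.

i → no match — must end with '1'
ii → no match
iii → match
iv → match
v → no match

iii, iv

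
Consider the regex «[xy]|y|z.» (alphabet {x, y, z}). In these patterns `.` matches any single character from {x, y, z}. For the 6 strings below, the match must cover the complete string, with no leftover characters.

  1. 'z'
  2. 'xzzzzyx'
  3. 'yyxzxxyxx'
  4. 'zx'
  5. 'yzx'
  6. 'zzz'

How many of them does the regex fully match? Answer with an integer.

1 → no match
2 → no match
3 → no match
4 → match
5 → no match
6 → no match
Total matched: 1

1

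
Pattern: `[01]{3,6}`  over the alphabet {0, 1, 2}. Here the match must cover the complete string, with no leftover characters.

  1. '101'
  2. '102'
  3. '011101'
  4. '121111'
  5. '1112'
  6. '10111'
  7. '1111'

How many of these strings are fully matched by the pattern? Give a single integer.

4

1. '101' → match
2. '102' → no match
3. '011101' → match
4. '121111' → no match
5. '1112' → no match
6. '10111' → match
7. '1111' → match
Total matched: 4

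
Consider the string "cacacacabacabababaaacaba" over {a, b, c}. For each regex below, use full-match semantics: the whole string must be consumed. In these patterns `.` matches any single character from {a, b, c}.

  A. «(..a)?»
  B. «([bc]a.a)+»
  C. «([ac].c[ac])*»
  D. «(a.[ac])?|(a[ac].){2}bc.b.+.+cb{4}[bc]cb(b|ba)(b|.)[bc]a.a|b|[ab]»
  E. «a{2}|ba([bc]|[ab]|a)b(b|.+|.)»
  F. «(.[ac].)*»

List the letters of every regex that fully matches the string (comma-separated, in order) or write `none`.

A → no match
B → match
C → no match
D → no match
E → no match
F → no match

B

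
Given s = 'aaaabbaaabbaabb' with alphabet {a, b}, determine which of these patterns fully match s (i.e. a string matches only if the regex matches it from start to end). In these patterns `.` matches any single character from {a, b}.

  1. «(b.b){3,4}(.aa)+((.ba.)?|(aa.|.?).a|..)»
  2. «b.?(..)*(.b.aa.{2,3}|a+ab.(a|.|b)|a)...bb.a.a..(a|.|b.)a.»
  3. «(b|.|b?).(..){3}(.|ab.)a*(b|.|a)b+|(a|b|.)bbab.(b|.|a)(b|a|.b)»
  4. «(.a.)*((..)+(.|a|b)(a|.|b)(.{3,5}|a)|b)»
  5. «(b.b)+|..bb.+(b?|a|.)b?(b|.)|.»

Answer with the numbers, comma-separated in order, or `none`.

3, 4

1 → no match — must start with 'b'
2 → no match — must start with 'b'
3 → match
4 → match
5 → no match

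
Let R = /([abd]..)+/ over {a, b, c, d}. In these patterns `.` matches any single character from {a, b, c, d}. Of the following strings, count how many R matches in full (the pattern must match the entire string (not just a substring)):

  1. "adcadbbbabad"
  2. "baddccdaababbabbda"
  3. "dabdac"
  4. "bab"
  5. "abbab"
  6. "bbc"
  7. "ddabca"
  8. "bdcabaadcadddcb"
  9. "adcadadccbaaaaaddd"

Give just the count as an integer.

1. "adcadbbbabad" → match
2 → match
3. "dabdac" → match
4. "bab" → match
5. "abbab" → no match
6. "bbc" → match
7. "ddabca" → match
8 → match
9 → match
Total matched: 8

8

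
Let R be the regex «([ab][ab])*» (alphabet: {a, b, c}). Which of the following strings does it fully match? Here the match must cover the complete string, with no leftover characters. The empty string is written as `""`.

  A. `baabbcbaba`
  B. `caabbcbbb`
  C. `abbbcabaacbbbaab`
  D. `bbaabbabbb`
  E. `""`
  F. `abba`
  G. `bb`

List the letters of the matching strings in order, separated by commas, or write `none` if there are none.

A. `baabbcbaba` → no match
B. `caabbcbbb` → no match
C → no match
D. `bbaabbabbb` → match
E. `""` → match
F. `abba` → match
G. `bb` → match

D, E, F, G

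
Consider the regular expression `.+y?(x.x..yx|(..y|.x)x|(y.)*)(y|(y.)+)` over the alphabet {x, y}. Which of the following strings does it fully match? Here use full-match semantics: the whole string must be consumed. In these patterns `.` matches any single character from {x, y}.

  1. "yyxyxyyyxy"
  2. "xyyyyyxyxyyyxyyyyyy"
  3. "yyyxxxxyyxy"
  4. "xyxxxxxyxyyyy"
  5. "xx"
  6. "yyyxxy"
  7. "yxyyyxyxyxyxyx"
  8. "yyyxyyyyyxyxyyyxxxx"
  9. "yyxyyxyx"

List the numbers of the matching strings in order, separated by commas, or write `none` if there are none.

1, 2, 3, 4, 6, 7, 9

1 → match
2 → match
3 → match
4 → match
5 → no match
6 → match
7 → match
8 → no match
9 → match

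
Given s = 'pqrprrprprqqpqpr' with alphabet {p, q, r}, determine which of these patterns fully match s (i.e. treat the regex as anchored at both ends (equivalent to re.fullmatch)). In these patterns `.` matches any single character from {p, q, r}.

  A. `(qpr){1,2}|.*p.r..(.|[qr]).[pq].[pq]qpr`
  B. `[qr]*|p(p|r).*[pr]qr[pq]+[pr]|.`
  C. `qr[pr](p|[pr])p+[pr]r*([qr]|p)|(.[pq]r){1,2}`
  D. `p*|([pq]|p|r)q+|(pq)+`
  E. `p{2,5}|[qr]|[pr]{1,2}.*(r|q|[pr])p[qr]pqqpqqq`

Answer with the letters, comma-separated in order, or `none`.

A → match
B → no match
C → no match
D → no match
E → no match

A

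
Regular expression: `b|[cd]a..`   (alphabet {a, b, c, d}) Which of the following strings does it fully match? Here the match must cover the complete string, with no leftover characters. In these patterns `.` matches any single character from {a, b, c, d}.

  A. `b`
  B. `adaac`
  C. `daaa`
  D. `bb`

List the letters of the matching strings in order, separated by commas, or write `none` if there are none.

A, C

A → match
B → no match
C → match
D → no match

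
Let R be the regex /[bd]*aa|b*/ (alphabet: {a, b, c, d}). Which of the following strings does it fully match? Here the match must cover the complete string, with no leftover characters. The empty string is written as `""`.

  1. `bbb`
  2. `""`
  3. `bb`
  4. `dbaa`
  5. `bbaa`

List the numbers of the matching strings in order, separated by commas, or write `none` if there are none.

1, 2, 3, 4, 5

1 → match
2 → match
3 → match
4 → match
5 → match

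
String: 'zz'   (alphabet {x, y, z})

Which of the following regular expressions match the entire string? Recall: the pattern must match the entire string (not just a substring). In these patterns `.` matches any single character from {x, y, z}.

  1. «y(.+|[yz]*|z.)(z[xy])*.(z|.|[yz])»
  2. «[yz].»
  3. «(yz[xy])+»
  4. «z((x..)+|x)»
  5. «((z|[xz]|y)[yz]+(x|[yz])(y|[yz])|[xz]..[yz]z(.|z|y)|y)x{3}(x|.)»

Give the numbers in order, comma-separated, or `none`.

2

1 → no match — must start with 'y'
2 → match
3 → no match — must start with 'yz'
4 → no match — must start with 'zx'
5 → no match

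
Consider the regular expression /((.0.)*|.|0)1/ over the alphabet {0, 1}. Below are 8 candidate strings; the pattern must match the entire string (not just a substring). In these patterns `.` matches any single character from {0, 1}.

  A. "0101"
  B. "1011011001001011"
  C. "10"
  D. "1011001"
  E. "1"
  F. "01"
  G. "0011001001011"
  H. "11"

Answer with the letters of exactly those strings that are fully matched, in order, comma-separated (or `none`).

B, D, E, F, G, H

A → no match
B → match
C → no match — must end with "1"
D → match
E → match
F → match
G → match
H → match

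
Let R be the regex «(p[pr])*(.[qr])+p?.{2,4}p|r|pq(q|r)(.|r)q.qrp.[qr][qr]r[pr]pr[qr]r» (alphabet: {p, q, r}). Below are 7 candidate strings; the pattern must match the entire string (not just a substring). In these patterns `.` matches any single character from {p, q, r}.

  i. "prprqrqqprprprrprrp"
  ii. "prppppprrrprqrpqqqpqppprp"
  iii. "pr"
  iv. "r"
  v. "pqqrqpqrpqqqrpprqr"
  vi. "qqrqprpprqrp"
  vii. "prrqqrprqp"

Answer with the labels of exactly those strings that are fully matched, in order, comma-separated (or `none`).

i, ii, iv, v, vi, vii

i → match
ii → match
iii. "pr" → no match
iv. "r" → match
v → match
vi. "qqrqprpprqrp" → match
vii. "prrqqrprqp" → match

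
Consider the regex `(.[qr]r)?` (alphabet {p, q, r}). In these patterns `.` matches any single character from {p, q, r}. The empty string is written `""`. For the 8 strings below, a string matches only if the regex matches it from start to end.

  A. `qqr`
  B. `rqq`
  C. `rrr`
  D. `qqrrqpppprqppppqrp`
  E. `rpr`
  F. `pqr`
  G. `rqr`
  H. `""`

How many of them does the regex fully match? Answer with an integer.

5

A → match
B → no match
C → match
D → no match
E → no match
F → match
G → match
H → match
Total matched: 5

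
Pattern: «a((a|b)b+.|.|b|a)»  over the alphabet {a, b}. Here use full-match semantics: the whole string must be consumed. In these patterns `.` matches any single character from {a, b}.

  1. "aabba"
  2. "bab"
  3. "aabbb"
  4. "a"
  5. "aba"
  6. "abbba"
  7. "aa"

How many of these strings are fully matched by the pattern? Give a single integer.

4

1 → match
2 → no match — must start with "a"
3 → match
4 → no match
5 → no match
6 → match
7 → match
Total matched: 4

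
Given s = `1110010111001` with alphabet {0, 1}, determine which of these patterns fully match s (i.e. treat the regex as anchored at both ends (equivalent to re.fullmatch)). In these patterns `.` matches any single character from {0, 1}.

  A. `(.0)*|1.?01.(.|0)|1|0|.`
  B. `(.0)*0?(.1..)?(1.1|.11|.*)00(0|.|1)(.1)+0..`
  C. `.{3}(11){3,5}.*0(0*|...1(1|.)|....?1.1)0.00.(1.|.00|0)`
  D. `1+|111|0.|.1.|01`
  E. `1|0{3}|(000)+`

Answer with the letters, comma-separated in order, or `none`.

A → no match
B → match
C → no match
D → no match
E → no match

B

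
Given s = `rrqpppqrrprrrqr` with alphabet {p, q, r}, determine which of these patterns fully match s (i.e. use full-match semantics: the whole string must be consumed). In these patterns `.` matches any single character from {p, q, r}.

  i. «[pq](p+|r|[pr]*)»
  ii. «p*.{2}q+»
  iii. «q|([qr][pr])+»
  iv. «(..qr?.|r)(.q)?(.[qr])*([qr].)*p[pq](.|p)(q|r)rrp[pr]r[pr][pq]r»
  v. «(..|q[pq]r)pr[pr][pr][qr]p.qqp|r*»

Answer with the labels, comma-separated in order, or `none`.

iv

i → no match
ii → no match — must end with `q`
iii → no match
iv → match
v → no match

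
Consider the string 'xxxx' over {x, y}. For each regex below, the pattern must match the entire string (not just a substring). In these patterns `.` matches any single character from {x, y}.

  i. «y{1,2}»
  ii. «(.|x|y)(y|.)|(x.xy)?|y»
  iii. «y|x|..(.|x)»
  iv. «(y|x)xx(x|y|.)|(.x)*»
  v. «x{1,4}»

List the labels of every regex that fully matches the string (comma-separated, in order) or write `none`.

iv, v

i → no match — must start with 'y'
ii → no match
iii → no match
iv → match
v → match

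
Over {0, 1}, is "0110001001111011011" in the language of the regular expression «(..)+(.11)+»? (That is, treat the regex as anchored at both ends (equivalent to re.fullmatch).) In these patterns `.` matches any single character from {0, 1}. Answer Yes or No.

Yes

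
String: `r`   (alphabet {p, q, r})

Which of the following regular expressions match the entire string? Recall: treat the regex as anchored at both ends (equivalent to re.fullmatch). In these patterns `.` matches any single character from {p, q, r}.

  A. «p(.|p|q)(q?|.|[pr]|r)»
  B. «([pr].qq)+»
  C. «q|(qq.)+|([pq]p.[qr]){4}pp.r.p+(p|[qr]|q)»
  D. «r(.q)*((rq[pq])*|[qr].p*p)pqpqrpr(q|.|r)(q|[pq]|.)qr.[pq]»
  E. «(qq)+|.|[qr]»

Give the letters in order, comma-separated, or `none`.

E

A → no match — must start with `p`
B → no match — must end with `qq`
C → no match
D → no match
E → match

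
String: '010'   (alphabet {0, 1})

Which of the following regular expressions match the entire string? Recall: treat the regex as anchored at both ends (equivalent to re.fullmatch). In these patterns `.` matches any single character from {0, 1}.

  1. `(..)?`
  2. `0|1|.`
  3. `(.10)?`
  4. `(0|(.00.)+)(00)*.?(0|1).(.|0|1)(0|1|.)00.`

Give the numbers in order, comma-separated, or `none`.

1 → no match
2 → no match
3 → match
4 → no match

3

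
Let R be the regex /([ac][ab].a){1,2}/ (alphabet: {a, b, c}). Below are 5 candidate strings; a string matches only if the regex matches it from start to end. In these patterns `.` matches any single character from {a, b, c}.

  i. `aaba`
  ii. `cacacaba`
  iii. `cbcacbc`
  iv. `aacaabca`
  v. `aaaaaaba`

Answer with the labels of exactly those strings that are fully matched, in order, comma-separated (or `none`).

i → match
ii → match
iii → no match — must end with `a`
iv → match
v → match

i, ii, iv, v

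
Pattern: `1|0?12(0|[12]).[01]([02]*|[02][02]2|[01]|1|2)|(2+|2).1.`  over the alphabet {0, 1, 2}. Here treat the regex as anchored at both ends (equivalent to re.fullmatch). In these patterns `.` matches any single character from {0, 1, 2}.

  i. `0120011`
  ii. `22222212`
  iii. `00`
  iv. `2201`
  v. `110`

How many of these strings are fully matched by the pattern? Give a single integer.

i. `0120011` → match
ii. `22222212` → match
iii. `00` → no match
iv. `2201` → no match
v. `110` → no match
Total matched: 2

2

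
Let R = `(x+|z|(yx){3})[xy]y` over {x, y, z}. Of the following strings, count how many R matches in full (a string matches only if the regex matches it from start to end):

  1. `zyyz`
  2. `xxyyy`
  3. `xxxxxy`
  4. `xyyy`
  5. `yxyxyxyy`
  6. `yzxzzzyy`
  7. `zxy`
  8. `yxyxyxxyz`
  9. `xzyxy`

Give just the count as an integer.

3

1 → no match — must end with `y`
2 → no match
3 → match
4 → no match
5 → match
6 → no match
7 → match
8 → no match — must end with `y`
9 → no match
Total matched: 3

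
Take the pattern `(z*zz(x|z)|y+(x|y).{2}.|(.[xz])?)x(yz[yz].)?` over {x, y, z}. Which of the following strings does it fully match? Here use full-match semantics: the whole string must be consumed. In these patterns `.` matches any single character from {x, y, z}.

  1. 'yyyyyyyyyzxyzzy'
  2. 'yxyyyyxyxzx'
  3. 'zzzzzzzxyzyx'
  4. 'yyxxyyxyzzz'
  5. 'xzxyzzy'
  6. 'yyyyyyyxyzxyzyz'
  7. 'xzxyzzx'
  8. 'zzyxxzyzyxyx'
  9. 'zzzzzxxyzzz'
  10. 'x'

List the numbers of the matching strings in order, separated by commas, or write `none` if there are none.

1 → match
2. 'yxyyyyxyxzx' → no match
3. 'zzzzzzzxyzyx' → match
4. 'yyxxyyxyzzz' → match
5. 'xzxyzzy' → match
6 → match
7. 'xzxyzzx' → match
8. 'zzyxxzyzyxyx' → no match
9. 'zzzzzxxyzzz' → match
10. 'x' → match

1, 3, 4, 5, 6, 7, 9, 10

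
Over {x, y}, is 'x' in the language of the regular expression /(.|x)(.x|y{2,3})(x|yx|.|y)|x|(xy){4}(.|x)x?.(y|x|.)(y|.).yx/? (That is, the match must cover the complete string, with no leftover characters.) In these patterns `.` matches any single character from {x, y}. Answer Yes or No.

Yes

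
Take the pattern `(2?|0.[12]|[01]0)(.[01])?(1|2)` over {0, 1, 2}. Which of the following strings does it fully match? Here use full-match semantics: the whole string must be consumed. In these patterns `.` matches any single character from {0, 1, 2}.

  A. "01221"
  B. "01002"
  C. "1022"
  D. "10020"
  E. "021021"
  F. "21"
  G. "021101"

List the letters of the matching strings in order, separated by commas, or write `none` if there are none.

F, G

A → no match
B → no match
C → no match
D → no match
E → no match
F → match
G → match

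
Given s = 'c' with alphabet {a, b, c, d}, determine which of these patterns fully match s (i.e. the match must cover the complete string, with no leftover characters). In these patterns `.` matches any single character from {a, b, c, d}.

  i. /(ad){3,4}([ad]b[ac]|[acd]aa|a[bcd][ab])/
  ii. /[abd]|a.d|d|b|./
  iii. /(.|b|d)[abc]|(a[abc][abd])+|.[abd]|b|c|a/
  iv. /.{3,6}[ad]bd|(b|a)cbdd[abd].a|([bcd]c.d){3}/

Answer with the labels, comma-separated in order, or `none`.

ii, iii

i → no match — must start with 'ad'
ii → match
iii → match
iv → no match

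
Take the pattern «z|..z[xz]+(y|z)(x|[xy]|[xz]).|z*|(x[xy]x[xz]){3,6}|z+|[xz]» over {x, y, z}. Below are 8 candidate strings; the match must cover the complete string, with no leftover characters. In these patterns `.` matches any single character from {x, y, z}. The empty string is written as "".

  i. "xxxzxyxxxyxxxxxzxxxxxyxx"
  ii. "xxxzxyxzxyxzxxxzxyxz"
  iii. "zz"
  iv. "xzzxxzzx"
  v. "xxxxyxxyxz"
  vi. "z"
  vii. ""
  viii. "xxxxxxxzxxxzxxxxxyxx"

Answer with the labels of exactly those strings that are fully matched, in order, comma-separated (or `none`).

i → match
ii → match
iii. "zz" → match
iv. "xzzxxzzx" → match
v. "xxxxyxxyxz" → no match
vi. "z" → match
vii. "" → match
viii → match

i, ii, iii, iv, vi, vii, viii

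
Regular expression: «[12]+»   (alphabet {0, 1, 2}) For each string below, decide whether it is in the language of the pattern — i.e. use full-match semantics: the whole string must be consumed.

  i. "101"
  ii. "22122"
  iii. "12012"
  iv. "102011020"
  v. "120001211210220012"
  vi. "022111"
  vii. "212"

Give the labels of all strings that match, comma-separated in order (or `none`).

ii, vii

i → no match
ii → match
iii → no match
iv → no match
v → no match
vi → no match
vii → match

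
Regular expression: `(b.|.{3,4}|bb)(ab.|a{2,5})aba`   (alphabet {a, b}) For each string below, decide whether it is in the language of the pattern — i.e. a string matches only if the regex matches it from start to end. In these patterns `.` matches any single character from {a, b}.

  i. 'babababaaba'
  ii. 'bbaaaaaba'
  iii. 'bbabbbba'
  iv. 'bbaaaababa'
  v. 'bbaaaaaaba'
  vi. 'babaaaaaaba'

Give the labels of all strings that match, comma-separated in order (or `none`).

i → no match
ii → match
iii → no match — must end with 'aba'
iv → no match
v → match
vi → match

ii, v, vi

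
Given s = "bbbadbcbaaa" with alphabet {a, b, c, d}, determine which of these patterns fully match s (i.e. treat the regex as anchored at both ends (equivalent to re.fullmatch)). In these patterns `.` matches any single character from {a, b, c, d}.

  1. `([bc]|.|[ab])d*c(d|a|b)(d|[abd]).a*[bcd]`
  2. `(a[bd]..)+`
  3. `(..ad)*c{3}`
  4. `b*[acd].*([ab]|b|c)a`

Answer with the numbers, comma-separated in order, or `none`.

4

1 → no match
2 → no match — must start with "a"
3 → no match — must end with "c"
4 → match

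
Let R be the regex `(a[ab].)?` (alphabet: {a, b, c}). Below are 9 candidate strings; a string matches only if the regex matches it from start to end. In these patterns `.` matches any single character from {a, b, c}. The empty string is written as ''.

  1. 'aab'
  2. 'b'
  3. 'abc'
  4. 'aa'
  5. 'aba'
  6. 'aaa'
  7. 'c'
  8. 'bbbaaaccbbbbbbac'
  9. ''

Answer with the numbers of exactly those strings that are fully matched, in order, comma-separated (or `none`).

1, 3, 5, 6, 9

1. 'aab' → match
2. 'b' → no match
3. 'abc' → match
4. 'aa' → no match
5. 'aba' → match
6. 'aaa' → match
7. 'c' → no match
8 → no match
9. '' → match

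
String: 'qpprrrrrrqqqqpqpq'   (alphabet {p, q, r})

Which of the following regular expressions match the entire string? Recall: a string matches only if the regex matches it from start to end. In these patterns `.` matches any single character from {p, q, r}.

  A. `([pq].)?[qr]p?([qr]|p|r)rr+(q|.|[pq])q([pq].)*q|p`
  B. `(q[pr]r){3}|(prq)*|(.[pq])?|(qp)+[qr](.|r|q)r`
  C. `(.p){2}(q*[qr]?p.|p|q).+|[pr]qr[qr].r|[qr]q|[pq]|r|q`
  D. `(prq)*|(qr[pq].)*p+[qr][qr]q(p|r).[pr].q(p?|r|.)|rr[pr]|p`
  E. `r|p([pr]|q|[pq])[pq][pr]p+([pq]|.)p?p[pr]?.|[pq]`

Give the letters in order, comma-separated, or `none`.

A → match
B → no match
C → no match
D → no match
E → no match

A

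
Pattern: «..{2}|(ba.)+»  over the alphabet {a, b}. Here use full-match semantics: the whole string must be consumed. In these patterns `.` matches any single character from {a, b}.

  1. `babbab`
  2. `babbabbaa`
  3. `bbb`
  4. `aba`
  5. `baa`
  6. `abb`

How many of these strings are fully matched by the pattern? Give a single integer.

6

1 → match
2 → match
3 → match
4 → match
5 → match
6 → match
Total matched: 6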